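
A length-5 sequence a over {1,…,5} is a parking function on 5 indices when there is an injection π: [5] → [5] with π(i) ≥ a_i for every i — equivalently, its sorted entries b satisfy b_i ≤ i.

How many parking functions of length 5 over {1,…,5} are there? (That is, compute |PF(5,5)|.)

1296

|PF(5,5)| = 1·6^4 = 1×1296 = 1296 (Pollak)
One tuple (3,3,1,3,2) → sorted (1,2,3,3,3): b_i ≤ i ∀i, a PF.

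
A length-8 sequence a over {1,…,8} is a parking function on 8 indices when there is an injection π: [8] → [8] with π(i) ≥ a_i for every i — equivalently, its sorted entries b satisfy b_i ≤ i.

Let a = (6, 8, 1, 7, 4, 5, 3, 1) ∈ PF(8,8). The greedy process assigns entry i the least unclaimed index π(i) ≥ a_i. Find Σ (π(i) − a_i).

1

Σπ(i) = 1+…+8 = 36; Σa = 6+8+1+7+4+5+3+1 = 35; disp = 36−35 = 1.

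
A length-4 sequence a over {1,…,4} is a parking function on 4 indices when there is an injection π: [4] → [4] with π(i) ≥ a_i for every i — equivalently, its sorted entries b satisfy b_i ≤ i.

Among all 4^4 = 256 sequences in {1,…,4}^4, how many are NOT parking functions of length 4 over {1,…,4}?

|PF(4,4)| = 1·5^3 = 1×125 = 125 (Pollak)
E.g. (4,1,1,4) → sorted (1,1,4,4): b_3=4>3, not a PF.
Total 256; non-PF = 256−125 = 131

131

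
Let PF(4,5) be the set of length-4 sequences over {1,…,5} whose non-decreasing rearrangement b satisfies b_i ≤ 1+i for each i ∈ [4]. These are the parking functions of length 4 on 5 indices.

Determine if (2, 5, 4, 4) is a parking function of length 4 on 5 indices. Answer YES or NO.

NO

Sorted: b = (2, 4, 4, 5).
  b_1=2 ≤ 2
  b_2=4 > 3
  fails at i=2 ⇒ NO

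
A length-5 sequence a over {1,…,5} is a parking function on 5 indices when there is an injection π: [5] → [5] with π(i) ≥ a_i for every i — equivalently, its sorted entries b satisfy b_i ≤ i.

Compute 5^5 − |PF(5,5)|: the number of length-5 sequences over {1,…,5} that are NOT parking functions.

1829

|PF| = (6−5)·6^(5−1) = 1·1296 = 1296 [KW]
Example (5,5,4,5,5) → sorted (4,5,5,5,5): b_1=4>1, not a PF.
5^5 − 1296 = 3125 − 1296 = 1829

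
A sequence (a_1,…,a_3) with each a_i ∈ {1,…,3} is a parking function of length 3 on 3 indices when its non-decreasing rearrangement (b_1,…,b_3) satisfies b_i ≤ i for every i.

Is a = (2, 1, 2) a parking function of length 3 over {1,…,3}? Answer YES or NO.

YES

Sorted: b = (1, 2, 2).
  b_1=1 ≤ 1
  b_2=2 ≤ 2
  b_3=2 ≤ 3
All bounds hold ⇒ YES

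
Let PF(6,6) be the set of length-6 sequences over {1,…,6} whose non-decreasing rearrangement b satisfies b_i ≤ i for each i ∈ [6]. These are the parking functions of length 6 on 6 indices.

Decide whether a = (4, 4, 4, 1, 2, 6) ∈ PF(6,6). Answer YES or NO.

NO

Order a: b = (1, 2, 4, 4, 4, 6).
  b_1=1 ≤ 1
  b_2=2 ≤ 2
  b_3=4 > 3
  fails at i=3 ⇒ NO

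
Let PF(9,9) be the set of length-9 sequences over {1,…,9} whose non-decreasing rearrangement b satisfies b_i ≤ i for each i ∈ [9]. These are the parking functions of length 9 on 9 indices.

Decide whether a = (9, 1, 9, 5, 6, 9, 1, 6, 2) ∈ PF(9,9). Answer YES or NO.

NO

Order a: b = (1, 1, 2, 5, 6, 6, 9, 9, 9).
  b_1=1 ≤ 1
  b_2=1 ≤ 2
  b_3=2 ≤ 3
  b_4=5 > 4
  fails at i=4 ⇒ NO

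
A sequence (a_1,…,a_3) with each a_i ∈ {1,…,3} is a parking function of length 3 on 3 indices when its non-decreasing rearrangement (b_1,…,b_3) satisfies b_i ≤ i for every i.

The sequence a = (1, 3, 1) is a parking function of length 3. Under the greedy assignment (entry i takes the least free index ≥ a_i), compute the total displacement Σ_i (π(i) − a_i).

Σπ = 3·4/2 = 6 (π permutes [3]); Σa = 1+3+1 = 5; disp = 6−5 = 1.

1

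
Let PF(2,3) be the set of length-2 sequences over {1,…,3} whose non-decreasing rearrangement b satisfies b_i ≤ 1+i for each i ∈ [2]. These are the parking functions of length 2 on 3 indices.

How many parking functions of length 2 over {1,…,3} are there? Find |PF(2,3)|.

Count = 2·4^1 = 2×4 = 8 (Pollak)
Example (1,1) → sorted (1,1): b_i ≤ 1+i ∀i, a PF.

8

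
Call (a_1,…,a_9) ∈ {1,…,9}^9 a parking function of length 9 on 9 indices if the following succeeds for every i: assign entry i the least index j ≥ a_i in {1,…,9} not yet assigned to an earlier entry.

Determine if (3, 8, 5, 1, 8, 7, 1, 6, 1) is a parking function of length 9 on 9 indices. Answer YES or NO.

YES

Order a: b = (1, 1, 1, 3, 5, 6, 7, 8, 8).
  b_1=1 ≤ 1
  b_2=1 ≤ 2
  b_3=1 ≤ 3
  b_4=3 ≤ 4
  b_5=5 ≤ 5
  b_6=6 ≤ 6
  b_7=7 ≤ 7
  b_8=8 ≤ 8
  b_9=8 ≤ 9
All bounds hold ⇒ YES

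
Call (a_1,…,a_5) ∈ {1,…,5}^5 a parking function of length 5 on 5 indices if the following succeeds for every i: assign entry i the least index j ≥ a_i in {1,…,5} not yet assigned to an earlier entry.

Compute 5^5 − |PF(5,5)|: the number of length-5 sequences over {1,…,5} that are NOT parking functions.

1829

|PF| = (5+1−5)·(5+1)^{5−1} = 1×1296 = 1296 (Pollak)
One tuple (3,4,5,3,4) → sorted (3,3,4,4,5): b_1=3>1, not a PF.
5^5 − 1296 = 3125 − 1296 = 1829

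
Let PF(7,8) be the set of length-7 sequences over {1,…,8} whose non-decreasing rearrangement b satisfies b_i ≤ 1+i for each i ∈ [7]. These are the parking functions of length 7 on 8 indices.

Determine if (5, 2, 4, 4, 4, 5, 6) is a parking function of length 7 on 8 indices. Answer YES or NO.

NO

Sorted: b = (2, 4, 4, 4, 5, 5, 6).
  b_1=2 ≤ 2
  b_2=4 > 3
  fails at i=2 ⇒ NO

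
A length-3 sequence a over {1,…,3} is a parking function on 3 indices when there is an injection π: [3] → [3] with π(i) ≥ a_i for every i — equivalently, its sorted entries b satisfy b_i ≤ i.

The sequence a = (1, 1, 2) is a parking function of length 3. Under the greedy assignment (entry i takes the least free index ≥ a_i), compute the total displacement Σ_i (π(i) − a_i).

2

Σπ = 6 ({1..3} each once); Σa = 1+1+2 = 4; disp = 6−4 = 2.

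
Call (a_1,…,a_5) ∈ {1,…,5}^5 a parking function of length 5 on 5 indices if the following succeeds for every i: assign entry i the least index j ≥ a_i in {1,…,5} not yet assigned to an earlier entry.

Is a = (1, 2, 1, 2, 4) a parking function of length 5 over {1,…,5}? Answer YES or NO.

Rearranged: b = (1, 1, 2, 2, 4).
  b_1=1 ≤ 1
  b_2=1 ≤ 2
  b_3=2 ≤ 3
  b_4=2 ≤ 4
  b_5=4 ≤ 5
All bounds hold ⇒ YES

YES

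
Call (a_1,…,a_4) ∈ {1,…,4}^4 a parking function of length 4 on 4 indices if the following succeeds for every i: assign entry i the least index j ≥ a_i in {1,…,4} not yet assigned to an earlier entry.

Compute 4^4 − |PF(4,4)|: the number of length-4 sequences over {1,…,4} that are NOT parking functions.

|PF(4,4)| = (4+1−4)·(4+1)^{4−1} = 1×125 = 125
Example (2,2,3,4) → sorted (2,2,3,4): b_1=2>1, not a PF.
So 256 − 125 = 131 fail.

131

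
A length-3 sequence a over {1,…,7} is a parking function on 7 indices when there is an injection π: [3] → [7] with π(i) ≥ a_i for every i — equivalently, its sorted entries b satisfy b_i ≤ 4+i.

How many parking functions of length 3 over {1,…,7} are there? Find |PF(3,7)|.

Count = (7−3+1)·(7+1)^(3−1) = 5·64 = 320
Check (1,5,1) → sorted (1,1,5): b_i ≤ 4+i ∀i, a PF.

320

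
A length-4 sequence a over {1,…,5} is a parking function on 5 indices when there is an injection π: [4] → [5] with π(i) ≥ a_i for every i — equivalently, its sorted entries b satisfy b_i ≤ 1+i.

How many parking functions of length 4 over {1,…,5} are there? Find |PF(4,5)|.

432

Count = (5−4+1)·(5+1)^(4−1) = 2 · 216 = 432 [KW]
Check (4,2,2,4) → sorted (2,2,4,4): b_i ≤ 1+i ∀i, a PF.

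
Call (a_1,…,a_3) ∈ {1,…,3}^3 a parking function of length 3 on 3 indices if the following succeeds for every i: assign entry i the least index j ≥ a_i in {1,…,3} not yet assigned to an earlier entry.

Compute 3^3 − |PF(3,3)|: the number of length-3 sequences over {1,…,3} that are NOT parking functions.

#PF = (3−3+1)·(3+1)^(3−1) = 1 · 16 = 16 (Pollak)
E.g. (2,3,3) → sorted (2,3,3): b_1=2>1, not a PF.
3^3 − 16 = 27 − 16 = 11

11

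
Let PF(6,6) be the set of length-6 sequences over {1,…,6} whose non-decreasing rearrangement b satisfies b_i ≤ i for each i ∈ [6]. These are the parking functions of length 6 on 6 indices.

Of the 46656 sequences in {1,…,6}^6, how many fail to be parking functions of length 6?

Count = 1·7^5 = 1·16807 = 16807 (Konheim–Weiss)
Example (6,5,1,5,5,6) → sorted (1,5,5,5,6,6): b_2=5>2, not a PF.
So 46656 − 16807 = 29849 fail.

29849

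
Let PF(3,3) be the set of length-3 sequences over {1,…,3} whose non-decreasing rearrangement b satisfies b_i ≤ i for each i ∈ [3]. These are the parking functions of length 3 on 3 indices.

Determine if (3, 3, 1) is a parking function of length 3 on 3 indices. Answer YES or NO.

NO

Order a: b = (1, 3, 3).
  b_1=1 ≤ 1
  b_2=3 > 2
  fails at i=2 ⇒ NO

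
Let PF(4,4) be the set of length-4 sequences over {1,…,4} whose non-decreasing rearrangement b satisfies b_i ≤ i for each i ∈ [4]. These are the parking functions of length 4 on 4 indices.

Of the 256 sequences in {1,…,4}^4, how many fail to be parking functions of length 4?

|PF(4,4)| = (5−4)·5^(4−1) = 1×125 = 125
E.g. (4,4,4,1) → sorted (1,4,4,4): b_2=4>2, not a PF.
So 256 − 125 = 131 fail.

131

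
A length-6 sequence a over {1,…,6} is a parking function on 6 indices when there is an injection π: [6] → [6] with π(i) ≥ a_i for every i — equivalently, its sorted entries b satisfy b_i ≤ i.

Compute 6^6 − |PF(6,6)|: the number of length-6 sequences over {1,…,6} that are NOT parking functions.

|PF| = (6+1−6)·(6+1)^{6−1} = 1 · 16807 = 16807
Example (6,5,6,6,4,3) → sorted (3,4,5,6,6,6): b_1=3>1, not a PF.
Total 46656; non-PF = 46656−16807 = 29849

29849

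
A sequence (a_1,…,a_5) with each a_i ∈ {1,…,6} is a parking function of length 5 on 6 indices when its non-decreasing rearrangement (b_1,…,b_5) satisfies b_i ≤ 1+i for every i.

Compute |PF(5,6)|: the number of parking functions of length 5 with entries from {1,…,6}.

4802

|PF| = (6+1−5)·(6+1)^{5−1} = 2×2401 = 4802
Example (3,4,2,3,3) → sorted (2,3,3,3,4): b_i ≤ 1+i ∀i, a PF.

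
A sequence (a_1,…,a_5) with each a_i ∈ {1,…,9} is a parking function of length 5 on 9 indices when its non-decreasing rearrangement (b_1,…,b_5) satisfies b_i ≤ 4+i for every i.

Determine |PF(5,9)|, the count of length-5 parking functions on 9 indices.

50000

#PF = (9+1−5)·(9+1)^{5−1} = 5 · 10000 = 50000
Check (2,2,2,6,7) → sorted (2,2,2,6,7): b_i ≤ 4+i ∀i, a PF.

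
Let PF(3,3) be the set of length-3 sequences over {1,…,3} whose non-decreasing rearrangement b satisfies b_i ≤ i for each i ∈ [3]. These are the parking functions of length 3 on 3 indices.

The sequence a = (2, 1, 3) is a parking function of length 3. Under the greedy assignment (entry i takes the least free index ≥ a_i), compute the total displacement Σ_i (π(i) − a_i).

0

Σπ = 3·4/2 = 6 (π permutes [3]); Σa = 2+1+3 = 6; disp = 6−6 = 0.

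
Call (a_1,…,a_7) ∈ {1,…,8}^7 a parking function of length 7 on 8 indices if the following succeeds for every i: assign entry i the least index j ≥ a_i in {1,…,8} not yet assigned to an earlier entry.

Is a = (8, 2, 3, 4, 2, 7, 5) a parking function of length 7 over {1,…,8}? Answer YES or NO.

YES

Sorted: b = (2, 2, 3, 4, 5, 7, 8).
  b_1=2 ≤ 2
  b_2=2 ≤ 3
  b_3=3 ≤ 4
  b_4=4 ≤ 5
  b_5=5 ≤ 6
  b_6=7 ≤ 7
  b_7=8 ≤ 8
All bounds hold ⇒ YES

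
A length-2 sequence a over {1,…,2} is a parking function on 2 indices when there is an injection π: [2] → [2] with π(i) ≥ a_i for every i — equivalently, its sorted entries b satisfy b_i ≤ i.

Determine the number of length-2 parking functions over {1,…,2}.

#PF = (3−2)·3^(2−1) = 1 · 3 = 3
One tuple (1,2) → sorted (1,2): b_i ≤ i ∀i, a PF.

3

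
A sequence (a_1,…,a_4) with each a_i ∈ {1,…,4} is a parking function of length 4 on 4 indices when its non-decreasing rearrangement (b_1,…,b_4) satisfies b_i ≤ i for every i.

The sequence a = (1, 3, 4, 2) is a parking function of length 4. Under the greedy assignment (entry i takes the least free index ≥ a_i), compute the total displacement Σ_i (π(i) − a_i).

0

Σπ = 4·5/2 = 10 (π permutes [4]); Σa = 1+3+4+2 = 10; disp = 10−10 = 0.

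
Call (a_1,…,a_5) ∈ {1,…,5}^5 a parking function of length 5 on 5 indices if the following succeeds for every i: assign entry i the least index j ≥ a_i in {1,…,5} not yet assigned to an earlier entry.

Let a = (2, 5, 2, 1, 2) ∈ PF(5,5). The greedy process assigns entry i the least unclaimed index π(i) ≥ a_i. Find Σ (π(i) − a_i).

3

Σπ = 15 ({1..5} each once); Σa = 2+5+2+1+2 = 12; disp = 15−12 = 3.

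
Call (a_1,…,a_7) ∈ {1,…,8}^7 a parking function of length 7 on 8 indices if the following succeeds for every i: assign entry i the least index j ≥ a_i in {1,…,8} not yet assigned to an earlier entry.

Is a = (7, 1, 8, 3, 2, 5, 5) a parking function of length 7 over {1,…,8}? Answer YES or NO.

YES

Sorted: b = (1, 2, 3, 5, 5, 7, 8).
  b_1=1 ≤ 2
  b_2=2 ≤ 3
  b_3=3 ≤ 4
  b_4=5 ≤ 5
  b_5=5 ≤ 6
  b_6=7 ≤ 7
  b_7=8 ≤ 8
All bounds hold ⇒ YES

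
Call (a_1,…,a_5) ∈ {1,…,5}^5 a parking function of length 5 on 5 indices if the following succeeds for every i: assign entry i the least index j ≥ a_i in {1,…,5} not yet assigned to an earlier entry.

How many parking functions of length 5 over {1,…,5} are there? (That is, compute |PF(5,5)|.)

Count = 1·6^4 = 1 · 1296 = 1296 (Konheim–Weiss)
Check (3,3,4,1,2) → sorted (1,2,3,3,4): b_i ≤ i ∀i, a PF.

1296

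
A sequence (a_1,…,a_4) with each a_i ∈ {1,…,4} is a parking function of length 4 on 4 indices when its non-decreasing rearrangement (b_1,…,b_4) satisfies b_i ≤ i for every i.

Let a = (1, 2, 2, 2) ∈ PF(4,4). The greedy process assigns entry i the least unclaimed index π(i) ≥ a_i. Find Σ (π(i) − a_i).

Σπ(i) = 1+…+4 = 10; Σa = 1+2+2+2 = 7; disp = 10−7 = 3.

3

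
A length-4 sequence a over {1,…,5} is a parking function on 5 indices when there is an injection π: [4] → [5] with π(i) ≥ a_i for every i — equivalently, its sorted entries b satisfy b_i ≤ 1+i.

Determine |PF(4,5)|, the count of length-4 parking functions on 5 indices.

Count = (5−4+1)·(5+1)^(4−1) = 2·216 = 432 [KW]
One tuple (4,1,4,3) → sorted (1,3,4,4): b_i ≤ 1+i ∀i, a PF.

432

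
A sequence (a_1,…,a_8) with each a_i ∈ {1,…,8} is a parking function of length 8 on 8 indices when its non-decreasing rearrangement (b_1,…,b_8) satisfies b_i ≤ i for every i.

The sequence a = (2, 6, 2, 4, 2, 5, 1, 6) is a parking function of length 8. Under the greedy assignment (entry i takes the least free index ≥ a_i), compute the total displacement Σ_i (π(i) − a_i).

Σπ = 36 ({1..8} each once); Σa = 2+6+2+4+2+5+1+6 = 28; disp = 36−28 = 8.

8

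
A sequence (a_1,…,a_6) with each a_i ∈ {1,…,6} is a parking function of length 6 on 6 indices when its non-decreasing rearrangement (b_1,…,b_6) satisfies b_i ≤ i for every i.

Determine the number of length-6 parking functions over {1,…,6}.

16807

#PF = (6−6+1)·(6+1)^(6−1) = 1×16807 = 16807
E.g. (1,4,5,5,1,3) → sorted (1,1,3,4,5,5): b_i ≤ i ∀i, a PF.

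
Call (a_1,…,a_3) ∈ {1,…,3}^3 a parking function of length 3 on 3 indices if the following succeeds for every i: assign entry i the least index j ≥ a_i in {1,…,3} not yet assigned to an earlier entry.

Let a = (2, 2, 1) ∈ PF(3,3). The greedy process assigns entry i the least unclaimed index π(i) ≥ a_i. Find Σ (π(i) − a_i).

1

Σπ = 6 ({1..3} each once); Σa = 2+2+1 = 5; disp = 6−5 = 1.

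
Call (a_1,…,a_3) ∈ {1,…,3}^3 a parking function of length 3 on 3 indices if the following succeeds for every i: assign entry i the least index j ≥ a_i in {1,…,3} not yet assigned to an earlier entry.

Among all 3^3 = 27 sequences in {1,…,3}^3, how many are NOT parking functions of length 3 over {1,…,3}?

11

|PF| = (3+1−3)·(3+1)^{3−1} = 1×16 = 16 (Pollak)
Check (2,3,2) → sorted (2,2,3): b_1=2>1, not a PF.
Total 27; non-PF = 27−16 = 11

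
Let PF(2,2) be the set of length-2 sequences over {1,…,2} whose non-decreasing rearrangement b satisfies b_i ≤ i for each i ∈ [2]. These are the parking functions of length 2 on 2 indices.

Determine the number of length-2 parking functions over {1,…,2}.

#PF = (2−2+1)·(2+1)^(2−1) = 1 · 3 = 3 [KW]
Check (1,2) → sorted (1,2): b_i ≤ i ∀i, a PF.

3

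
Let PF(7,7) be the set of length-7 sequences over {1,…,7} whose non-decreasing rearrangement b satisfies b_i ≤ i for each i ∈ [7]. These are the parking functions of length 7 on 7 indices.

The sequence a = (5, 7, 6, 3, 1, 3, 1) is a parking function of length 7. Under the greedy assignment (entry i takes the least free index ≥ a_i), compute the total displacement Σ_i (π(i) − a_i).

Σπ = 28 ({1..7} each once); Σa = 5+7+6+3+1+3+1 = 26; disp = 28−26 = 2.

2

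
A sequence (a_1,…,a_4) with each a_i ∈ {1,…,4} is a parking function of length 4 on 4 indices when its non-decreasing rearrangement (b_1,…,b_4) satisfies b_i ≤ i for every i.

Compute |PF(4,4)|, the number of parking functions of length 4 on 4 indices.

|PF(4,4)| = (5−4)·5^(4−1) = 1 · 125 = 125 (Konheim–Weiss)
Check (4,1,1,3) → sorted (1,1,3,4): b_i ≤ i ∀i, a PF.

125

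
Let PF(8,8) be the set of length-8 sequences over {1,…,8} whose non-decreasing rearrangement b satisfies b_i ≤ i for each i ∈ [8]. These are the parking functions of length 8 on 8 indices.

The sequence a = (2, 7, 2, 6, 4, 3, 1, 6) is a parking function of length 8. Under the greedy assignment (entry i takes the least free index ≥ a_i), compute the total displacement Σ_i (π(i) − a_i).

Σπ = 36 ({1..8} each once); Σa = 2+7+2+6+4+3+1+6 = 31; disp = 36−31 = 5.

5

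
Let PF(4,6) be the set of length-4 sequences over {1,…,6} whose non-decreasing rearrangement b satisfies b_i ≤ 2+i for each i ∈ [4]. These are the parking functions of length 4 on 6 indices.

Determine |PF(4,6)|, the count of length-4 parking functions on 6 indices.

Count = (7−4)·7^(4−1) = 3×343 = 1029 (Konheim–Weiss)
E.g. (2,1,2,2) → sorted (1,2,2,2): b_i ≤ 2+i ∀i, a PF.

1029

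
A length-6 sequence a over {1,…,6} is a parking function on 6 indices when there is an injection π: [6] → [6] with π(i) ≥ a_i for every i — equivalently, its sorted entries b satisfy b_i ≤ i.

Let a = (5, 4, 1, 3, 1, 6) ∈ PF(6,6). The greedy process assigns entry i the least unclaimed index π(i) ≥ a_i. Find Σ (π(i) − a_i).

1

Σπ(i) = 1+…+6 = 21; Σa = 5+4+1+3+1+6 = 20; disp = 21−20 = 1.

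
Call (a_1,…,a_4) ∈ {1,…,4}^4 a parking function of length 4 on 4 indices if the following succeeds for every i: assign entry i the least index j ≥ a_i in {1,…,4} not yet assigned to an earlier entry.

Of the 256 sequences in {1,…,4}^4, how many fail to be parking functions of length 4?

|PF| = 1·5^3 = 1 · 125 = 125
Check (3,3,3,3) → sorted (3,3,3,3): b_1=3>1, not a PF.
Total 256; non-PF = 256−125 = 131

131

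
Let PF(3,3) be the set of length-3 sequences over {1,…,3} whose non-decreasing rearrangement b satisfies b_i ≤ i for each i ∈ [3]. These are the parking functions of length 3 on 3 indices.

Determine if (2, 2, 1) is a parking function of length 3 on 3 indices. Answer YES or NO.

YES

Order a: b = (1, 2, 2).
  b_1=1 ≤ 1
  b_2=2 ≤ 2
  b_3=2 ≤ 3
All bounds hold ⇒ YES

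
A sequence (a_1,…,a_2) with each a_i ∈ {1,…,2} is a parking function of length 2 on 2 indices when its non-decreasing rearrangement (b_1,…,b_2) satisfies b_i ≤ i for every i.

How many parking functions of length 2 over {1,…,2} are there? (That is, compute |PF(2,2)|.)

|PF(2,2)| = 1·3^1 = 1 · 3 = 3 (Pollak)
Check (1,1) → sorted (1,1): b_i ≤ i ∀i, a PF.

3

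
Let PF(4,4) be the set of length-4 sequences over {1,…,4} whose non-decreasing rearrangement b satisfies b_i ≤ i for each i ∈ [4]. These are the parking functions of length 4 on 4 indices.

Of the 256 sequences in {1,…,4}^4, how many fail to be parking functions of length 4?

|PF| = (4−4+1)·(4+1)^(4−1) = 1 · 125 = 125 [KW]
One tuple (1,4,4,4) → sorted (1,4,4,4): b_2=4>2, not a PF.
4^4 − 125 = 256 − 125 = 131

131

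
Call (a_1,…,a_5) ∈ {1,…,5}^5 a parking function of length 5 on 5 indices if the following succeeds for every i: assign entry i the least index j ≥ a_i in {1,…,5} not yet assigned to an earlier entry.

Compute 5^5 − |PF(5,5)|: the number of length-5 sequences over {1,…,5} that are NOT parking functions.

|PF(5,5)| = 1·6^4 = 1·1296 = 1296 [KW]
E.g. (5,5,4,3,2) → sorted (2,3,4,5,5): b_1=2>1, not a PF.
Total 3125; non-PF = 3125−1296 = 1829

1829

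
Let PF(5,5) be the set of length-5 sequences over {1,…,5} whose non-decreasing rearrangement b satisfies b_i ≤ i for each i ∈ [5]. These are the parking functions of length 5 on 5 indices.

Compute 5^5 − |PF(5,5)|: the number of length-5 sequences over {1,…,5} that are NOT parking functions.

1829

|PF(5,5)| = 1·6^4 = 1 · 1296 = 1296
Example (2,3,5,4,5) → sorted (2,3,4,5,5): b_1=2>1, not a PF.
Total 3125; non-PF = 3125−1296 = 1829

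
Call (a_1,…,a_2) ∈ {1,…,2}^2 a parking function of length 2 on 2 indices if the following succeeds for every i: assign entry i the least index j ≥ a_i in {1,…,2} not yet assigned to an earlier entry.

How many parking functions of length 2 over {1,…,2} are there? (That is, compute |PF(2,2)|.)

3

|PF| = 1·3^1 = 1·3 = 3
One tuple (1,2) → sorted (1,2): b_i ≤ i ∀i, a PF.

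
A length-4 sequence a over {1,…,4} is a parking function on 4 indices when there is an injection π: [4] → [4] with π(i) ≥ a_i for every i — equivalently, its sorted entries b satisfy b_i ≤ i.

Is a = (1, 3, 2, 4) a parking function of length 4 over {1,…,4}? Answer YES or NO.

YES

Rearranged: b = (1, 2, 3, 4).
  b_1=1 ≤ 1
  b_2=2 ≤ 2
  b_3=3 ≤ 3
  b_4=4 ≤ 4
All bounds hold ⇒ YES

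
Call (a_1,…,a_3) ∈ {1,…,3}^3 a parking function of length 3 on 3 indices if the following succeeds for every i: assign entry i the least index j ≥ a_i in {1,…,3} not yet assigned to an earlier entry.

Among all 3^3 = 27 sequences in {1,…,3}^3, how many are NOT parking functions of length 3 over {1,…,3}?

11

|PF(3,3)| = (4−3)·4^(3−1) = 1×16 = 16
Check (1,3,3) → sorted (1,3,3): b_2=3>2, not a PF.
3^3 − 16 = 27 − 16 = 11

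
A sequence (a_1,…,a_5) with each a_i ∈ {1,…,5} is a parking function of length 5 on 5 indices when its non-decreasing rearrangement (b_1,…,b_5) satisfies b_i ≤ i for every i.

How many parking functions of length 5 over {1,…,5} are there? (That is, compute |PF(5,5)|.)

1296

Count = 1·6^4 = 1 · 1296 = 1296 [KW]
Check (2,1,3,5,3) → sorted (1,2,3,3,5): b_i ≤ i ∀i, a PF.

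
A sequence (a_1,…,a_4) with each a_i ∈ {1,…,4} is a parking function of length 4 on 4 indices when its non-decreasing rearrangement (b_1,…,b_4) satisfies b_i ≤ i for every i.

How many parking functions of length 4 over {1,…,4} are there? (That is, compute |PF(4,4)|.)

|PF(4,4)| = (4−4+1)·(4+1)^(4−1) = 1 · 125 = 125
E.g. (3,1,1,4) → sorted (1,1,3,4): b_i ≤ i ∀i, a PF.

125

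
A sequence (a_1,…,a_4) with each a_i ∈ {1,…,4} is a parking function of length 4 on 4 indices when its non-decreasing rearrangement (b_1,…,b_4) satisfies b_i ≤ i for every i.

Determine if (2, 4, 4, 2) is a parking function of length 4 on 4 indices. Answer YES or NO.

NO

Order a: b = (2, 2, 4, 4).
  b_1=2 > 1
  fails at i=1 ⇒ NO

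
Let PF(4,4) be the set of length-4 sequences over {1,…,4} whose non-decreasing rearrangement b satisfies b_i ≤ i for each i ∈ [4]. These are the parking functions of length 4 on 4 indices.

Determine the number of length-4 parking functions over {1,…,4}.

125

|PF| = (4−4+1)·(4+1)^(4−1) = 1 · 125 = 125 (Pollak)
Check (2,1,1,4) → sorted (1,1,2,4): b_i ≤ i ∀i, a PF.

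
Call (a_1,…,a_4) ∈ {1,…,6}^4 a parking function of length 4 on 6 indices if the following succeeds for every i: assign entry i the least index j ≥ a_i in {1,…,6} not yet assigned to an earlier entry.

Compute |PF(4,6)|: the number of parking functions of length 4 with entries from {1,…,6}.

1029

|PF(4,6)| = (6−4+1)·(6+1)^(4−1) = 3 · 343 = 1029
Check (2,5,3,5) → sorted (2,3,5,5): b_i ≤ 2+i ∀i, a PF.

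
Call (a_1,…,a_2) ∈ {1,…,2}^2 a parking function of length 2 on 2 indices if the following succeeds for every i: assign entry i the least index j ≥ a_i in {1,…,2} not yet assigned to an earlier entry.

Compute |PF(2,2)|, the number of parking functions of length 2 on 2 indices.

Count = (2−2+1)·(2+1)^(2−1) = 1·3 = 3 (Pollak)
Example (2,1) → sorted (1,2): b_i ≤ i ∀i, a PF.

3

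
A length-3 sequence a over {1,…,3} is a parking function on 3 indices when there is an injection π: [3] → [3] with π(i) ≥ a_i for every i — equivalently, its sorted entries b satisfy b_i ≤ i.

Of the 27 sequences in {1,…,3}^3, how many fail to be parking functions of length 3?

|PF| = (3+1−3)·(3+1)^{3−1} = 1×16 = 16 [KW]
Check (2,3,3) → sorted (2,3,3): b_1=2>1, not a PF.
3^3 − 16 = 27 − 16 = 11

11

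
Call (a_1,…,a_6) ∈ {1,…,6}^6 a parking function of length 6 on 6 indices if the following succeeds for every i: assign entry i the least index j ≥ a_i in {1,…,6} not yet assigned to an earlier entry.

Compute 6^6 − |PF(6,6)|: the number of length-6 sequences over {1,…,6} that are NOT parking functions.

|PF| = (6−6+1)·(6+1)^(6−1) = 1 · 16807 = 16807 (Konheim–Weiss)
One tuple (4,3,5,3,3,3) → sorted (3,3,3,3,4,5): b_1=3>1, not a PF.
So 46656 − 16807 = 29849 fail.

29849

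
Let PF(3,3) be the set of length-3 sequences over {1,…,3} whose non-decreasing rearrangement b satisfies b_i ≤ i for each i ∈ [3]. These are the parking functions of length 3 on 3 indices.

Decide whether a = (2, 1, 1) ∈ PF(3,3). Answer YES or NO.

Sorted: b = (1, 1, 2).
  b_1=1 ≤ 1
  b_2=1 ≤ 2
  b_3=2 ≤ 3
All bounds hold ⇒ YES

YES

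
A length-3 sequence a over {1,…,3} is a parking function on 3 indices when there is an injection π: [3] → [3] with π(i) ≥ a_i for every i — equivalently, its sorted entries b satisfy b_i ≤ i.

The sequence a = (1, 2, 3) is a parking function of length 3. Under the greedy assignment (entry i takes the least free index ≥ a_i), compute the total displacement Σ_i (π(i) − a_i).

Σπ = 3·4/2 = 6 (π permutes [3]); Σa = 1+2+3 = 6; disp = 6−6 = 0.

0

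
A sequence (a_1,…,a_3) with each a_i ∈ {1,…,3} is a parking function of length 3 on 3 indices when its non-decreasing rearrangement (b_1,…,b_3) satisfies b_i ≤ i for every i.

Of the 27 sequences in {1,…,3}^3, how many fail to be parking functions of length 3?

Count = (3+1−3)·(3+1)^{3−1} = 1·16 = 16
One tuple (3,2,3) → sorted (2,3,3): b_1=2>1, not a PF.
So 27 − 16 = 11 fail.

11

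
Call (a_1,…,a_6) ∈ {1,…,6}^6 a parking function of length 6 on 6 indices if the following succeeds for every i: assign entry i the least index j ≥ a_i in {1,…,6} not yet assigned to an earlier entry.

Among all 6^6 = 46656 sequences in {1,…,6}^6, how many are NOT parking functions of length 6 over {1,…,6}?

29849

|PF(6,6)| = (6−6+1)·(6+1)^(6−1) = 1 · 16807 = 16807
Check (3,6,2,5,5,4) → sorted (2,3,4,5,5,6): b_1=2>1, not a PF.
So 46656 − 16807 = 29849 fail.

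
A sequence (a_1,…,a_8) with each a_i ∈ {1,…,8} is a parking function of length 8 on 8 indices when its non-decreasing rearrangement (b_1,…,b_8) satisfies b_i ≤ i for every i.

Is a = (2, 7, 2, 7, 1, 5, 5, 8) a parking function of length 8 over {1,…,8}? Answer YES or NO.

NO

Order a: b = (1, 2, 2, 5, 5, 7, 7, 8).
  b_1=1 ≤ 1
  b_2=2 ≤ 2
  b_3=2 ≤ 3
  b_4=5 > 4
  fails at i=4 ⇒ NO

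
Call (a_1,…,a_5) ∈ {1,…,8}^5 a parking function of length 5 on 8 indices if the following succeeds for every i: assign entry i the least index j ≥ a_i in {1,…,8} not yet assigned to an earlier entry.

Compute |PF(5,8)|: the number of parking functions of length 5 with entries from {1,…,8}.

Count = 4·9^4 = 4×6561 = 26244 (Konheim–Weiss)
One tuple (8,6,4,1,1) → sorted (1,1,4,6,8): b_i ≤ 3+i ∀i, a PF.

26244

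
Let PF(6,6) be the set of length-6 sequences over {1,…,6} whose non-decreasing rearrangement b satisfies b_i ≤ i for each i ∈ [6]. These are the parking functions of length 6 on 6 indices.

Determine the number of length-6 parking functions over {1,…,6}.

|PF| = (7−6)·7^(6−1) = 1 · 16807 = 16807 (Pollak)
Check (3,3,4,1,1,4) → sorted (1,1,3,3,4,4): b_i ≤ i ∀i, a PF.

16807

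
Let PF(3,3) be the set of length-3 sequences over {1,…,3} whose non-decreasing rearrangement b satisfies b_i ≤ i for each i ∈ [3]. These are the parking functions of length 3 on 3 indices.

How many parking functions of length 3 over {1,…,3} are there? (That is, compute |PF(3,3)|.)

|PF| = (4−3)·4^(3−1) = 1×16 = 16
Example (1,1,1) → sorted (1,1,1): b_i ≤ i ∀i, a PF.

16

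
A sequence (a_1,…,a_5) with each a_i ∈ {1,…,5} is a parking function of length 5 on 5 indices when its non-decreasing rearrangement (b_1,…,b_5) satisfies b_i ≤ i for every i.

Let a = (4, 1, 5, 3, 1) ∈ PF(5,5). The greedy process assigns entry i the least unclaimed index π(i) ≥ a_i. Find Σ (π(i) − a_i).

Σπ(i) = 1+…+5 = 15; Σa = 4+1+5+3+1 = 14; disp = 15−14 = 1.

1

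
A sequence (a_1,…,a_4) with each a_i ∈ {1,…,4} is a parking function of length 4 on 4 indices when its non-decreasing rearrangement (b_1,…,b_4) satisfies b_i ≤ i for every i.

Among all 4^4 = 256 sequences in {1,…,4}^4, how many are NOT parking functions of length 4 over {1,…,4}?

131

Count = 1·5^3 = 1×125 = 125 (Pollak)
Check (4,2,4,4) → sorted (2,4,4,4): b_1=2>1, not a PF.
So 256 − 125 = 131 fail.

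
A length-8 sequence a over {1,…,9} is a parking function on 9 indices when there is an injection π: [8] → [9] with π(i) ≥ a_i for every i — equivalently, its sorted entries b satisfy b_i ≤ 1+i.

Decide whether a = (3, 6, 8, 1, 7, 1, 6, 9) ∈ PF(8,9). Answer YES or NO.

NO

Rearranged: b = (1, 1, 3, 6, 6, 7, 8, 9).
  b_1=1 ≤ 2
  b_2=1 ≤ 3
  b_3=3 ≤ 4
  b_4=6 > 5
  fails at i=4 ⇒ NO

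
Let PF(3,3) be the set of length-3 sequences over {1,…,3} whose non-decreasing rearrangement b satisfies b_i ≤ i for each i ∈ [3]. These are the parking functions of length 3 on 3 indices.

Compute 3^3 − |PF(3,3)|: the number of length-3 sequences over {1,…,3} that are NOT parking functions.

#PF = 1·4^2 = 1 · 16 = 16 (Konheim–Weiss)
Check (2,2,3) → sorted (2,2,3): b_1=2>1, not a PF.
3^3 − 16 = 27 − 16 = 11

11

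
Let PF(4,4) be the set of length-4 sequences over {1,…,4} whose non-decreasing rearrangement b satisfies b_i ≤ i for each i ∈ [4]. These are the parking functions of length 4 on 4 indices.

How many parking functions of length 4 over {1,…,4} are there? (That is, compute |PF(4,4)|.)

Count = (5−4)·5^(4−1) = 1·125 = 125 (Pollak)
Check (3,1,4,1) → sorted (1,1,3,4): b_i ≤ i ∀i, a PF.

125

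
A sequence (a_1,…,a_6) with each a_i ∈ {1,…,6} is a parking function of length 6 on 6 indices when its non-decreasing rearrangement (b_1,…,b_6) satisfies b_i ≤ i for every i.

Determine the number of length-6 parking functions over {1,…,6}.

|PF(6,6)| = (6−6+1)·(6+1)^(6−1) = 1×16807 = 16807 (Pollak)
Example (2,4,3,1,2,1) → sorted (1,1,2,2,3,4): b_i ≤ i ∀i, a PF.

16807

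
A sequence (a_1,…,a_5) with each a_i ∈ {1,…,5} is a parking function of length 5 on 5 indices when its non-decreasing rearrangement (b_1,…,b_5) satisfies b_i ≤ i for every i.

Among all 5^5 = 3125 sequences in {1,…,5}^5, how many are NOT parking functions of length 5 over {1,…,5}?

1829

Count = 1·6^4 = 1 · 1296 = 1296
Check (3,4,5,2,5) → sorted (2,3,4,5,5): b_1=2>1, not a PF.
So 3125 − 1296 = 1829 fail.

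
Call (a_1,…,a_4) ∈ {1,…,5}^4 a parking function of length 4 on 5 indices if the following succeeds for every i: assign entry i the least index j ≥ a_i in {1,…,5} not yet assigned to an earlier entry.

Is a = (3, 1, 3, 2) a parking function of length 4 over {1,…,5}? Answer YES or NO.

YES

Sorted: b = (1, 2, 3, 3).
  b_1=1 ≤ 2
  b_2=2 ≤ 3
  b_3=3 ≤ 4
  b_4=3 ≤ 5
All bounds hold ⇒ YES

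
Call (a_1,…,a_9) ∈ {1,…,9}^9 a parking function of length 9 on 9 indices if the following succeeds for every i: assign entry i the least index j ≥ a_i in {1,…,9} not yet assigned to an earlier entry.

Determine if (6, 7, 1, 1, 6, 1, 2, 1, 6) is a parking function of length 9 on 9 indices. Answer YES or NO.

YES

Sorted: b = (1, 1, 1, 1, 2, 6, 6, 6, 7).
  b_1=1 ≤ 1
  b_2=1 ≤ 2
  b_3=1 ≤ 3
  b_4=1 ≤ 4
  b_5=2 ≤ 5
  b_6=6 ≤ 6
  b_7=6 ≤ 7
  b_8=6 ≤ 8
  b_9=7 ≤ 9
All bounds hold ⇒ YES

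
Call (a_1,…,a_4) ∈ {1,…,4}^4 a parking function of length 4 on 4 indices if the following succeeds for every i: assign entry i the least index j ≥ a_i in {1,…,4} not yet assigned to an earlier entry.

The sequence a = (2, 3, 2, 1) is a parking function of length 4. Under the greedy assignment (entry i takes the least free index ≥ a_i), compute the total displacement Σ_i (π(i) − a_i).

2

Σπ = 4·5/2 = 10 (π permutes [4]); Σa = 2+3+2+1 = 8; disp = 10−8 = 2.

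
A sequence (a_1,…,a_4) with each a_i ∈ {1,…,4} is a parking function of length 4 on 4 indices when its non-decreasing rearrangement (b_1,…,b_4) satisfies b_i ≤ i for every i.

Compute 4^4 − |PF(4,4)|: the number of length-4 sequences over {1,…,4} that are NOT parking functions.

#PF = (5−4)·5^(4−1) = 1×125 = 125 (Konheim–Weiss)
Check (4,2,3,4) → sorted (2,3,4,4): b_1=2>1, not a PF.
Total 256; non-PF = 256−125 = 131

131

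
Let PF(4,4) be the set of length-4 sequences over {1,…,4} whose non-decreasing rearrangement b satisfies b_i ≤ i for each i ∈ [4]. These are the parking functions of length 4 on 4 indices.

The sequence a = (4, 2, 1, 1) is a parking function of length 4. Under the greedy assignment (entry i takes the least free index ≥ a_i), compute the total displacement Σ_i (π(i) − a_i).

2

Σπ = 10 ({1..4} each once); Σa = 4+2+1+1 = 8; disp = 10−8 = 2.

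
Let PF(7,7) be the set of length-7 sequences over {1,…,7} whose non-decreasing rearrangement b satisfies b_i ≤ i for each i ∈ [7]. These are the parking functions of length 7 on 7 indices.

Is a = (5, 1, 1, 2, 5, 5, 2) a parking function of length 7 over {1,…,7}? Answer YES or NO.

Order a: b = (1, 1, 2, 2, 5, 5, 5).
  b_1=1 ≤ 1
  b_2=1 ≤ 2
  b_3=2 ≤ 3
  b_4=2 ≤ 4
  b_5=5 ≤ 5
  b_6=5 ≤ 6
  b_7=5 ≤ 7
All bounds hold ⇒ YES

YES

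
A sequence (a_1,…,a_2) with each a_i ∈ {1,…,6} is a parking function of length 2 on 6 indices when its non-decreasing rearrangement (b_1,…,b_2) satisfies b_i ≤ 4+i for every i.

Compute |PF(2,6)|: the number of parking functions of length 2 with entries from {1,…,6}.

Count = (7−2)·7^(2−1) = 5·7 = 35
Check (3,1) → sorted (1,3): b_i ≤ 4+i ∀i, a PF.

35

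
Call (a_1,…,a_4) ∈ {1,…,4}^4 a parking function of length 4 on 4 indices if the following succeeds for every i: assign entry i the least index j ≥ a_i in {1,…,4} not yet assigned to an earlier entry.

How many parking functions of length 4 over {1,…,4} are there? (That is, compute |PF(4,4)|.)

125

Count = 1·5^3 = 1 · 125 = 125 (Pollak)
E.g. (1,2,3,4) → sorted (1,2,3,4): b_i ≤ i ∀i, a PF.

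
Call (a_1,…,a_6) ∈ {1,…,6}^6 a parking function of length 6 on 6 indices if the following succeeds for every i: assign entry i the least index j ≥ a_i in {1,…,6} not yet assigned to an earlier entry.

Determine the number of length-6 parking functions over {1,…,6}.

16807

#PF = (6+1−6)·(6+1)^{6−1} = 1·16807 = 16807 (Pollak)
E.g. (1,2,2,3,4,5) → sorted (1,2,2,3,4,5): b_i ≤ i ∀i, a PF.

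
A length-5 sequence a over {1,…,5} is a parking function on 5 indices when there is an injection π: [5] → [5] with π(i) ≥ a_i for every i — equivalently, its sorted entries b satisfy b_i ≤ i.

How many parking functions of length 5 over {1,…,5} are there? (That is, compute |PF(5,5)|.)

1296

|PF| = (5+1−5)·(5+1)^{5−1} = 1·1296 = 1296 (Pollak)
One tuple (4,1,5,1,1) → sorted (1,1,1,4,5): b_i ≤ i ∀i, a PF.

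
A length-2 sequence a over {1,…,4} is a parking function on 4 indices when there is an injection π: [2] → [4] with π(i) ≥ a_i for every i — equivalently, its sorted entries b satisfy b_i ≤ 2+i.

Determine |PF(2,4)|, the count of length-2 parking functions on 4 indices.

|PF(2,4)| = (4+1−2)·(4+1)^{2−1} = 3×5 = 15
Check (1,3) → sorted (1,3): b_i ≤ 2+i ∀i, a PF.

15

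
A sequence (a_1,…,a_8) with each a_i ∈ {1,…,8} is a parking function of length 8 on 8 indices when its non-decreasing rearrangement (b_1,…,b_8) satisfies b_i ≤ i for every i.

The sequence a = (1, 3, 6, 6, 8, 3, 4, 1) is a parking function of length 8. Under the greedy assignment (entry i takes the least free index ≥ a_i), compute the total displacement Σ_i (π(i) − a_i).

4

Σπ = 8·9/2 = 36 (π permutes [8]); Σa = 1+3+6+6+8+3+4+1 = 32; disp = 36−32 = 4.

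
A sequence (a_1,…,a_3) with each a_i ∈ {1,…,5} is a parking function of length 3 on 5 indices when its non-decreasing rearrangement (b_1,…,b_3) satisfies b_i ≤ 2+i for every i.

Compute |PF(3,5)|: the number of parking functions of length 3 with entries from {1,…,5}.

|PF(3,5)| = 3·6^2 = 3·36 = 108 (Konheim–Weiss)
Check (3,3,1) → sorted (1,3,3): b_i ≤ 2+i ∀i, a PF.

108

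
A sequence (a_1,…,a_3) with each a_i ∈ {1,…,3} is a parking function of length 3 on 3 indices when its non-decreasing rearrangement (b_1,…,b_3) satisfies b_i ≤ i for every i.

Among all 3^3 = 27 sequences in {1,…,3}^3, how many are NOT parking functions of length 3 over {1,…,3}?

11

|PF| = 1·4^2 = 1×16 = 16 [KW]
One tuple (3,3,3) → sorted (3,3,3): b_1=3>1, not a PF.
Total 27; non-PF = 27−16 = 11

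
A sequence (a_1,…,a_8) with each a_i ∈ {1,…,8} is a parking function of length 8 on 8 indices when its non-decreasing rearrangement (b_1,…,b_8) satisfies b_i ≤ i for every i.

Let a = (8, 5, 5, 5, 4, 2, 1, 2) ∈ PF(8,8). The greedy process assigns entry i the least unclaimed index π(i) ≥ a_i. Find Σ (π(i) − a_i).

Σπ = 8·9/2 = 36 (π permutes [8]); Σa = 8+5+5+5+4+2+1+2 = 32; disp = 36−32 = 4.

4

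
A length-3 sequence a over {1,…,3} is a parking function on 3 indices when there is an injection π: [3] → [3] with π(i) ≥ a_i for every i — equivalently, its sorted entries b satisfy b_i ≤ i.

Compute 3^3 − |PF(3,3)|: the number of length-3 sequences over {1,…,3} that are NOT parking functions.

11

|PF(3,3)| = (4−3)·4^(3−1) = 1 · 16 = 16 [KW]
Check (3,2,2) → sorted (2,2,3): b_1=2>1, not a PF.
Total 27; non-PF = 27−16 = 11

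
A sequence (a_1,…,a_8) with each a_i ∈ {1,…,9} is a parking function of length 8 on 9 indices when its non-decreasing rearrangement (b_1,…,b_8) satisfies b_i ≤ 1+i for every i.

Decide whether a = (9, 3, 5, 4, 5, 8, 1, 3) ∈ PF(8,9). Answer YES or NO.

YES

Sorted: b = (1, 3, 3, 4, 5, 5, 8, 9).
  b_1=1 ≤ 2
  b_2=3 ≤ 3
  b_3=3 ≤ 4
  b_4=4 ≤ 5
  b_5=5 ≤ 6
  b_6=5 ≤ 7
  b_7=8 ≤ 8
  b_8=9 ≤ 9
All bounds hold ⇒ YES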